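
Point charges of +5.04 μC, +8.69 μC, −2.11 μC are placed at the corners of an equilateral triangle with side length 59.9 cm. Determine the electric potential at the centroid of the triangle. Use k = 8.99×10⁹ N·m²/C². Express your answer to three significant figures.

The total potential is the scalar sum of each charge's contribution, V = Σ kqᵢ/rᵢ.
The distance from each vertex to the centroid is a/√3 = 0.346 m.
V = k[(5.04×10⁻⁶)/(0.346) + (8.69×10⁻⁶)/(0.346) + (-2.11×10⁻⁶)/(0.346)] = 3.02×10⁵ V.

3.02×10⁵ V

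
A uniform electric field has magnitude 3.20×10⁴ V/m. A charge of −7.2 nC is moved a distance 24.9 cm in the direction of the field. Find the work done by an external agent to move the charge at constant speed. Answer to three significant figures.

5.74×10⁻⁵ J

The potential change for a displacement 24.9 cm in the direction of the field is ΔV = −Ed = -7970 V.
W_ext = qΔV = 5.74×10⁻⁵ J.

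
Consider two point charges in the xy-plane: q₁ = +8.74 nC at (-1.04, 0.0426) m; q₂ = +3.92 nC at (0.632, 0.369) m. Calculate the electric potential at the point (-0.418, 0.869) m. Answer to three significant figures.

The total potential is the scalar sum of each charge's contribution, V = Σ kqᵢ/rᵢ.
Distances from the field point to each charge: r₁ = 1.03 m, r₂ = 1.16 m.
V = k[(8.74×10⁻⁹)/(1.03) + (3.92×10⁻⁹)/(1.16)] = 106 V.

106 V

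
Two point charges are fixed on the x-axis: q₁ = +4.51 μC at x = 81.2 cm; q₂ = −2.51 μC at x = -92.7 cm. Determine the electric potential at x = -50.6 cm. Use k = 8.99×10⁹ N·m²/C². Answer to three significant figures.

The total potential is the scalar sum of each charge's contribution, V = Σ kqᵢ/rᵢ.
Distances from the field point to each charge: r₁ = 1.32 m, r₂ = 0.421 m.
V = k[(4.51×10⁻⁶)/(1.32) + (-2.51×10⁻⁶)/(0.421)] = -2.28×10⁴ V.

-2.28×10⁴ V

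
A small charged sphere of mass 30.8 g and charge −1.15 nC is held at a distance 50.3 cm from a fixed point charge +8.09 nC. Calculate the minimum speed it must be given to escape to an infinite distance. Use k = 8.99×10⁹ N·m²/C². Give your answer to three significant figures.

3.29×10⁻³ m/s

To just escape, total mechanical energy must reach zero at infinity: ½mv²_min + U = 0, so ½mv²_min = −U = |kQq|/r.
|U| = |kQq|/r = (8.99×10⁹ N·m²/C²)(8.09×10⁻⁹)(1.15×10⁻⁹)/(0.503) = 1.66×10⁻⁷ J.
v_min = √(2|U|/m) = √(2·1.66×10⁻⁷/0.0308) = 3.29×10⁻³ m/s.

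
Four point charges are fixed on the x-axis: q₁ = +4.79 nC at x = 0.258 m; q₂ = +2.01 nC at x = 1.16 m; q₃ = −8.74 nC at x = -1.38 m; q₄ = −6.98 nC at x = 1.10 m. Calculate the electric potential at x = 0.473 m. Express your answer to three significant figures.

The total potential is the scalar sum of each charge's contribution, V = Σ kqᵢ/rᵢ.
Distances from the field point to each charge: r₁ = 0.215 m, r₂ = 0.687 m, r₃ = 1.85 m, r₄ = 0.627 m.
V = k[(4.79×10⁻⁹)/(0.215) + (2.01×10⁻⁹)/(0.687) + (-8.74×10⁻⁹)/(1.85) + (-6.98×10⁻⁹)/(0.627)] = 84.1 V.

84.1 V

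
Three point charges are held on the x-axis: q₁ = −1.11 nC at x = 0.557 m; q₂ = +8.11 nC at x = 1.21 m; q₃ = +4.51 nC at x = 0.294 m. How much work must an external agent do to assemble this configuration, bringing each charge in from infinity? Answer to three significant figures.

The assembly work is the sum of pairwise potential energies, U = Σ_{i<j} kqᵢqⱼ/rᵢⱼ.
Pair separations: r₁₂ = 0.653 m, r₁₃ = 0.263 m, r₂₃ = 0.916 m.
U = (-1.24×10⁻⁷) + (-1.71×10⁻⁷) + (3.59×10⁻⁷) = 6.39×10⁻⁸ J.

6.39×10⁻⁸ J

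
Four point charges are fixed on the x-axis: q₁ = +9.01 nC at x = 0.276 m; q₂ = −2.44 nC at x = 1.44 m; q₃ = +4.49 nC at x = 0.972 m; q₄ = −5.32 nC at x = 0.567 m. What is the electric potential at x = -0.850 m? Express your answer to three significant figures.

Electric potential is a scalar, so the contributions from each charge add algebraically: V = Σ kqᵢ/rᵢ.
Distances from the field point to each charge: r₁ = 1.13 m, r₂ = 2.29 m, r₃ = 1.82 m, r₄ = 1.42 m.
V = k[(9.01×10⁻⁹)/(1.13) + (-2.44×10⁻⁹)/(2.29) + (4.49×10⁻⁹)/(1.82) + (-5.32×10⁻⁹)/(1.42)] = 50.8 V.

50.8 V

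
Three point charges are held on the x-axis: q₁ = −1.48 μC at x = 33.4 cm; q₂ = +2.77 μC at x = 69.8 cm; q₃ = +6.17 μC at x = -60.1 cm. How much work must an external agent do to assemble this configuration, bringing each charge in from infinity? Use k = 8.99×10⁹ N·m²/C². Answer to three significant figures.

The assembly work is the sum of pairwise potential energies, U = Σ_{i<j} kqᵢqⱼ/rᵢⱼ.
Pair separations: r₁₂ = 0.364 m, r₁₃ = 0.935 m, r₂₃ = 1.30 m.
U = (-0.101) + (-0.0878) + (0.118) = -0.0708 J.

-0.0708 J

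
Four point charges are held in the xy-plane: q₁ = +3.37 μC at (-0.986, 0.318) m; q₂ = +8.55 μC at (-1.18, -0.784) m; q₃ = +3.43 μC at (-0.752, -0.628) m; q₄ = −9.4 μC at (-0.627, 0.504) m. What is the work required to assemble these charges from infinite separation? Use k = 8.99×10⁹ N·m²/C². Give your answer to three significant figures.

The assembly work is the sum of pairwise potential energies, U = Σ_{i<j} kqᵢqⱼ/rᵢⱼ.
Pair separations: r₁₂ = 1.12 m, r₁₃ = 0.975 m, r₁₄ = 0.404 m, r₂₃ = 0.456 m, r₂₄ = 1.40 m, r₃₄ = 1.14 m.
Summing all 6 pair terms gives U = -0.557 J.

-0.557 J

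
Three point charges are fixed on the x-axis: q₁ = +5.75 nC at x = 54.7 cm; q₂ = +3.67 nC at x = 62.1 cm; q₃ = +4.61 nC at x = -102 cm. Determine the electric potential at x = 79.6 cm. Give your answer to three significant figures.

The total potential is the scalar sum of each charge's contribution, V = Σ kqᵢ/rᵢ.
Distances from the field point to each charge: r₁ = 0.249 m, r₂ = 0.175 m, r₃ = 1.82 m.
V = k[(5.75×10⁻⁹)/(0.249) + (3.67×10⁻⁹)/(0.175) + (4.61×10⁻⁹)/(1.82)] = 419 V.

419 V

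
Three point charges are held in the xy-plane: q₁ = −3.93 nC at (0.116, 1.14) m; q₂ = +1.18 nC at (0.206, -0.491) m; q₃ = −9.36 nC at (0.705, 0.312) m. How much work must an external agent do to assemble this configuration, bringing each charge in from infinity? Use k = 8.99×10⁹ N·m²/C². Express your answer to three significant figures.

1.95×10⁻⁷ J

The assembly work is the sum of pairwise potential energies, U = Σ_{i<j} kqᵢqⱼ/rᵢⱼ.
Pair separations: r₁₂ = 1.63 m, r₁₃ = 1.02 m, r₂₃ = 0.945 m.
U = (-2.55×10⁻⁸) + (3.25×10⁻⁷) + (-1.05×10⁻⁷) = 1.95×10⁻⁷ J.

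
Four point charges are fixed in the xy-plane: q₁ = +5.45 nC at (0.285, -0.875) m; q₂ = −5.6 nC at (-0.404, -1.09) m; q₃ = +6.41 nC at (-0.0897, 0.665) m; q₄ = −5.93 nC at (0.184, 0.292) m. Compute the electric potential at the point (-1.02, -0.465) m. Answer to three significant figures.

-19.7 V

The total potential is the scalar sum of each charge's contribution, V = Σ kqᵢ/rᵢ.
Distances from the field point to each charge: r₁ = 1.37 m, r₂ = 0.878 m, r₃ = 1.46 m, r₄ = 1.42 m.
V = k[(5.45×10⁻⁹)/(1.37) + (-5.60×10⁻⁹)/(0.878) + (6.41×10⁻⁹)/(1.46) + (-5.93×10⁻⁹)/(1.42)] = -19.7 V.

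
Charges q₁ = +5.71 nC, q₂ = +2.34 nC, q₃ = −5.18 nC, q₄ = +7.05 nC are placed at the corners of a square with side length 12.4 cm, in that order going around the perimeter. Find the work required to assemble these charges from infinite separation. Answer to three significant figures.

-3.10×10⁻⁷ J

The work to assemble the configuration equals its total potential energy, U = Σ kqᵢqⱼ/rᵢⱼ over all pairs.
The four side pairs have separation 0.124 m and the two diagonal pairs 0.175 m.
Summing all 6 pair terms gives U = -3.10×10⁻⁷ J.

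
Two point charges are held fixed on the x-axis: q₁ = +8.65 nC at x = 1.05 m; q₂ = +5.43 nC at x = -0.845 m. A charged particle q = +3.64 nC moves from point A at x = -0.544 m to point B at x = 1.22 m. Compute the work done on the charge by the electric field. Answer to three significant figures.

-9.83×10⁻⁷ J

The work done by the electric force is W_field = −ΔU = −q(V_B − V_A) = q(V_A − V_B).
At A: distances to the source charges are 1.59 m, 0.301 m; V_A = Σ kqᵢ/rᵢ = 211 V.
At B: distances to the source charges are 0.170 m, 2.06 m; V_B = Σ kqᵢ/rᵢ = 481 V.
ΔV = V_B − V_A = 270 V.
W_field = −qΔV = −(3.64×10⁻⁹ C)(270 V) = -9.83×10⁻⁷ J.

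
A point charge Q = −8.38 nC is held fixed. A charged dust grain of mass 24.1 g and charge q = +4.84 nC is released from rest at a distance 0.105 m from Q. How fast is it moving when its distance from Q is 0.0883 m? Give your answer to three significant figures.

7.38×10⁻³ m/s

Only the electrostatic force acts, so mechanical energy is conserved: ½mv² = U₁ − U₂ = kQq(1/r₁ − 1/r₂).
U₁ − U₂ = (8.99×10⁹ N·m²/C²)(-8.38×10⁻⁹ C)(4.84×10⁻⁹ C)(1/0.105 − 1/0.0883) = 6.57×10⁻⁷ J.
v = √(2·6.57×10⁻⁷/0.0241) = 7.38×10⁻³ m/s.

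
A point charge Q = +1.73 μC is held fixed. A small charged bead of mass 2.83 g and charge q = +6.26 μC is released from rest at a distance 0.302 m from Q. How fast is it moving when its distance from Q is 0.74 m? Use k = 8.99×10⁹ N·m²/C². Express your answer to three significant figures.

Only the electrostatic force acts, so mechanical energy is conserved: ½mv² = U₁ − U₂ = kQq(1/r₁ − 1/r₂).
U₁ − U₂ = (8.99×10⁹ N·m²/C²)(1.73×10⁻⁶ C)(6.26×10⁻⁶ C)(1/0.302 − 1/0.740) = 0.191 J.
v = √(2·0.191/2.83×10⁻³) = 11.6 m/s.

11.6 m/s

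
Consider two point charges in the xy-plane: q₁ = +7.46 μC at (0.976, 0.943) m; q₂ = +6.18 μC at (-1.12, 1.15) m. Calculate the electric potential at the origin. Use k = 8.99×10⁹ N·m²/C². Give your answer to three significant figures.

8.40×10⁴ V

The total potential is the scalar sum of each charge's contribution, V = Σ kqᵢ/rᵢ.
Distances from the field point to each charge: r₁ = 1.36 m, r₂ = 1.61 m.
V = k[(7.46×10⁻⁶)/(1.36) + (6.18×10⁻⁶)/(1.61)] = 8.40×10⁴ V.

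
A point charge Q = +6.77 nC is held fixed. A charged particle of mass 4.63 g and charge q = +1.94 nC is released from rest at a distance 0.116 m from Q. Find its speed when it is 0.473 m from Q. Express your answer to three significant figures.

0.0182 m/s

Only the electrostatic force acts, so mechanical energy is conserved: ½mv² = U₁ − U₂ = kQq(1/r₁ − 1/r₂).
U₁ − U₂ = (8.99×10⁹ N·m²/C²)(6.77×10⁻⁹ C)(1.94×10⁻⁹ C)(1/0.116 − 1/0.473) = 7.68×10⁻⁷ J.
v = √(2·7.68×10⁻⁷/4.63×10⁻³) = 0.0182 m/s.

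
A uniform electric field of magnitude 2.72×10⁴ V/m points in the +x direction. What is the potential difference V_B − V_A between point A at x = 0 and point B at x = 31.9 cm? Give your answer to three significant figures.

In a uniform field, potential decreases in the direction of E: V_B − V_A = −E·Δx.
V_B − V_A = −(2.72×10⁴ V/m)(0.319 m) = -8680 V.

-8680 V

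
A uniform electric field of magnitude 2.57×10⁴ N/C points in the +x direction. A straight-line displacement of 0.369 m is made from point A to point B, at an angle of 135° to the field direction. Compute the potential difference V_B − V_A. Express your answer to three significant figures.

Only the component of displacement along E changes the potential: ΔV = −E·d·cosθ.
ΔV = −(2.57×10⁴ V/m)(0.369 m)cos135° = 6710 V.

6710 V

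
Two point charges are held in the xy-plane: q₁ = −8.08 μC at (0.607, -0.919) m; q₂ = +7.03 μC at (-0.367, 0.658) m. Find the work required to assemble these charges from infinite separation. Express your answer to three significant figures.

The work to assemble the configuration equals its total potential energy, U = Σ kqᵢqⱼ/rᵢⱼ over all pairs.
Pair separations: r₁₂ = 1.85 m.
U = (-0.276) = -0.276 J.

-0.276 J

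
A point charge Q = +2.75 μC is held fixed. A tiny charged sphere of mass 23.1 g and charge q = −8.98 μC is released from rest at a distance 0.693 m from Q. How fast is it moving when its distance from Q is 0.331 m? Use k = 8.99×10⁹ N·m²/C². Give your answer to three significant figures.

5.51 m/s

Only the electrostatic force acts, so mechanical energy is conserved: ½mv² = U₁ − U₂ = kQq(1/r₁ − 1/r₂).
U₁ − U₂ = (8.99×10⁹ N·m²/C²)(2.75×10⁻⁶ C)(-8.98×10⁻⁶ C)(1/0.693 − 1/0.331) = 0.350 J.
v = √(2·0.350/0.0231) = 5.51 m/s.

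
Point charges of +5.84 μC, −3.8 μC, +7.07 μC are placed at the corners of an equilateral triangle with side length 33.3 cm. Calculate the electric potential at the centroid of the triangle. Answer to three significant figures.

Electric potential is a scalar, so the contributions from each charge add algebraically: V = Σ kqᵢ/rᵢ.
The distance from each vertex to the centroid is a/√3 = 0.192 m.
V = k[(5.84×10⁻⁶)/(0.192) + (-3.80×10⁻⁶)/(0.192) + (7.07×10⁻⁶)/(0.192)] = 4.26×10⁵ V.

4.26×10⁵ V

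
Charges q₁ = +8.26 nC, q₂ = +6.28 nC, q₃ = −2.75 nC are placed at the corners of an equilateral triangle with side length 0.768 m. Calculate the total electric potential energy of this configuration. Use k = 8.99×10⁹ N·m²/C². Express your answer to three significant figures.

1.39×10⁻⁷ J

The assembly work is the sum of pairwise potential energies, U = Σ_{i<j} kqᵢqⱼ/rᵢⱼ.
All three pair separations equal the side length, 0.768 m.
U = (6.07×10⁻⁷) + (-2.66×10⁻⁷) + (-2.02×10⁻⁷) = 1.39×10⁻⁷ J.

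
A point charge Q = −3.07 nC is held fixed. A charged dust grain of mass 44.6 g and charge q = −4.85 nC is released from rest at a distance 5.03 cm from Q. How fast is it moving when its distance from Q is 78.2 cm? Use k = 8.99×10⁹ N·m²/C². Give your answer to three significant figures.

Only the electrostatic force acts, so mechanical energy is conserved: ½mv² = U₁ − U₂ = kQq(1/r₁ − 1/r₂).
U₁ − U₂ = (8.99×10⁹ N·m²/C²)(-3.07×10⁻⁹ C)(-4.85×10⁻⁹ C)(1/0.0503 − 1/0.782) = 2.49×10⁻⁶ J.
v = √(2·2.49×10⁻⁶/0.0446) = 0.0106 m/s.

0.0106 m/s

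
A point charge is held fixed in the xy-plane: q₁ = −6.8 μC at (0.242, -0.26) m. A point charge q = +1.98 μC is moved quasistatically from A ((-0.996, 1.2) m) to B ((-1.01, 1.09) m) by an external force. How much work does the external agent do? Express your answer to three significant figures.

-2.51×10⁻³ J

For quasistatic motion the external work equals the change in potential energy: W_ext = qΔV = q(V_B − V_A).
At A: distance to the source charge is 1.91 m; V_A = kq₁/r = -3.19×10⁴ V.
At B: distance to the source charge is 1.84 m; V_B = kq₁/r = -3.32×10⁴ V.
ΔV = V_B − V_A = -1270 V.
W_ext = qΔV = (1.98×10⁻⁶ C)(-1270 V) = -2.51×10⁻³ J.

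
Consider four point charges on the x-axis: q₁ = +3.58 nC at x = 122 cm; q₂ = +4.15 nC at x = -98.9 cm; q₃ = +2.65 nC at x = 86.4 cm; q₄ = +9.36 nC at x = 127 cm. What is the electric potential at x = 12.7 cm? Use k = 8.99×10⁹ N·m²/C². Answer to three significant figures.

169 V

Electric potential is a scalar, so the contributions from each charge add algebraically: V = Σ kqᵢ/rᵢ.
Distances from the field point to each charge: r₁ = 1.09 m, r₂ = 1.12 m, r₃ = 0.737 m, r₄ = 1.14 m.
V = k[(3.58×10⁻⁹)/(1.09) + (4.15×10⁻⁹)/(1.12) + (2.65×10⁻⁹)/(0.737) + (9.36×10⁻⁹)/(1.14)] = 169 V.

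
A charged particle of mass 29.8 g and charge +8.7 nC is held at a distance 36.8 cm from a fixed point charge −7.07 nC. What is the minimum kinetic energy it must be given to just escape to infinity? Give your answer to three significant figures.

1.50×10⁻⁶ J

To just escape, total mechanical energy must reach zero at infinity: ½mv²_min + U = 0, so ½mv²_min = −U = |kQq|/r.
|U| = |kQq|/r = (8.99×10⁹ N·m²/C²)(7.07×10⁻⁹)(8.70×10⁻⁹)/(0.368) = 1.50×10⁻⁶ J.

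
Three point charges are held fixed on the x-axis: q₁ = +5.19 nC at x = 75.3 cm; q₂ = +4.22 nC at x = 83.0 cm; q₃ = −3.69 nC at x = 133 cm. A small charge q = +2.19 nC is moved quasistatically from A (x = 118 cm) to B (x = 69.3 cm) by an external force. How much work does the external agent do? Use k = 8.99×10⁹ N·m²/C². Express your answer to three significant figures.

For quasistatic motion the external work equals the change in potential energy: W_ext = qΔV = q(V_B − V_A).
At A: distances to the source charges are 0.427 m, 0.350 m, 0.150 m; V_A = Σ kqᵢ/rᵢ = -3.49 V.
At B: distances to the source charges are 0.0600 m, 0.137 m, 0.637 m; V_B = Σ kqᵢ/rᵢ = 1000 V.
ΔV = V_B − V_A = 1010 V.
W_ext = qΔV = (2.19×10⁻⁹ C)(1010 V) = 2.20×10⁻⁶ J.

2.20×10⁻⁶ J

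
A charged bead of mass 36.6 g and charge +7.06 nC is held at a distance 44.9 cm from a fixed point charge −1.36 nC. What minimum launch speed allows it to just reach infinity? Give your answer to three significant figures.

To just escape, total mechanical energy must reach zero at infinity: ½mv²_min + U = 0, so ½mv²_min = −U = |kQq|/r.
|U| = |kQq|/r = (8.99×10⁹ N·m²/C²)(1.36×10⁻⁹)(7.06×10⁻⁹)/(0.449) = 1.92×10⁻⁷ J.
v_min = √(2|U|/m) = √(2·1.92×10⁻⁷/0.0366) = 3.24×10⁻³ m/s.

3.24×10⁻³ m/s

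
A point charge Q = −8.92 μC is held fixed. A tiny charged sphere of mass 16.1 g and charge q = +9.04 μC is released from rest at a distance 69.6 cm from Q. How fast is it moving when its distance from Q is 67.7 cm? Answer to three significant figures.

Only the electrostatic force acts, so mechanical energy is conserved: ½mv² = U₁ − U₂ = kQq(1/r₁ − 1/r₂).
U₁ − U₂ = (8.99×10⁹ N·m²/C²)(-8.92×10⁻⁶ C)(9.04×10⁻⁶ C)(1/0.696 − 1/0.677) = 0.0292 J.
v = √(2·0.0292/0.0161) = 1.91 m/s.

1.91 m/s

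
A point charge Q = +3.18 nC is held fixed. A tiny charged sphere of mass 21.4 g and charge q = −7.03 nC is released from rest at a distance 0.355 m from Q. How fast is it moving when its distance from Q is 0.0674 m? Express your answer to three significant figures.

Only the electrostatic force acts, so mechanical energy is conserved: ½mv² = U₁ − U₂ = kQq(1/r₁ − 1/r₂).
U₁ − U₂ = (8.99×10⁹ N·m²/C²)(3.18×10⁻⁹ C)(-7.03×10⁻⁹ C)(1/0.355 − 1/0.0674) = 2.42×10⁻⁶ J.
v = √(2·2.42×10⁻⁶/0.0214) = 0.0150 m/s.

0.0150 m/s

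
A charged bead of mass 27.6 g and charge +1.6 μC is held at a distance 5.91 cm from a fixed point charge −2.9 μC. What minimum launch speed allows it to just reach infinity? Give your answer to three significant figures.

7.15 m/s

To just escape, total mechanical energy must reach zero at infinity: ½mv²_min + U = 0, so ½mv²_min = −U = |kQq|/r.
|U| = |kQq|/r = (8.99×10⁹ N·m²/C²)(2.90×10⁻⁶)(1.60×10⁻⁶)/(0.0591) = 0.706 J.
v_min = √(2|U|/m) = √(2·0.706/0.0276) = 7.15 m/s.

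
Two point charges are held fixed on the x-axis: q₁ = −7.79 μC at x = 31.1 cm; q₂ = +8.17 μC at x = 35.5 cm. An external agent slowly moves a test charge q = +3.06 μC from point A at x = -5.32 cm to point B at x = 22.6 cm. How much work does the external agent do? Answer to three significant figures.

For quasistatic motion the external work equals the change in potential energy: W_ext = qΔV = q(V_B − V_A).
At A: distances to the source charges are 0.364 m, 0.408 m; V_A = Σ kqᵢ/rᵢ = -1.24×10⁴ V.
At B: distances to the source charges are 0.0850 m, 0.129 m; V_B = Σ kqᵢ/rᵢ = -2.55×10⁵ V.
ΔV = V_B − V_A = -2.42×10⁵ V.
W_ext = qΔV = (3.06×10⁻⁶ C)(-2.42×10⁵ V) = -0.741 J.

-0.741 J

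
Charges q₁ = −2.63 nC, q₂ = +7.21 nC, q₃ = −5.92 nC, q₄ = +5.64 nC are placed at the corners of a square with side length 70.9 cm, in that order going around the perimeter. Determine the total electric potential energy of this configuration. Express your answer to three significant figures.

The assembly work is the sum of pairwise potential energies, U = Σ_{i<j} kqᵢqⱼ/rᵢⱼ.
The four side pairs have separation 0.709 m and the two diagonal pairs 1.00 m.
Summing all 6 pair terms gives U = -8.89×10⁻⁷ J.

-8.89×10⁻⁷ J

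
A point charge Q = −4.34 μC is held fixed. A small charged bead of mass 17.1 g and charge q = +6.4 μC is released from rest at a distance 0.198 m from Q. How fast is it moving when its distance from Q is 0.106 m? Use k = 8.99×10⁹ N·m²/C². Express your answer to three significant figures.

Only the electrostatic force acts, so mechanical energy is conserved: ½mv² = U₁ − U₂ = kQq(1/r₁ − 1/r₂).
U₁ − U₂ = (8.99×10⁹ N·m²/C²)(-4.34×10⁻⁶ C)(6.40×10⁻⁶ C)(1/0.198 − 1/0.106) = 1.09 J.
v = √(2·1.09/0.0171) = 11.3 m/s.

11.3 m/s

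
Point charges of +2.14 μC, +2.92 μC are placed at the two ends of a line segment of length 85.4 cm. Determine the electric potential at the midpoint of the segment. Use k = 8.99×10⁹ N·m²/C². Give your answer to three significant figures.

1.07×10⁵ V

The total potential is the scalar sum of each charge's contribution, V = Σ kqᵢ/rᵢ.
Each charge is 0.427 m from the midpoint.
V = k[(2.14×10⁻⁶)/(0.427) + (2.92×10⁻⁶)/(0.427)] = 1.07×10⁵ V.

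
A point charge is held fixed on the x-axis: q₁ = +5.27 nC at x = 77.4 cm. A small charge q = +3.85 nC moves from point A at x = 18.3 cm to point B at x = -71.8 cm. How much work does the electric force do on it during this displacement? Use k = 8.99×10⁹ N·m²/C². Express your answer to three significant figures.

The work done by the electric force is W_field = −ΔU = −q(V_B − V_A) = q(V_A − V_B).
At A: distance to the source charge is 0.591 m; V_A = kq₁/r = 80.2 V.
At B: distance to the source charge is 1.49 m; V_B = kq₁/r = 31.8 V.
ΔV = V_B − V_A = -48.4 V.
W_field = −qΔV = −(3.85×10⁻⁹ C)(-48.4 V) = 1.86×10⁻⁷ J.

1.86×10⁻⁷ J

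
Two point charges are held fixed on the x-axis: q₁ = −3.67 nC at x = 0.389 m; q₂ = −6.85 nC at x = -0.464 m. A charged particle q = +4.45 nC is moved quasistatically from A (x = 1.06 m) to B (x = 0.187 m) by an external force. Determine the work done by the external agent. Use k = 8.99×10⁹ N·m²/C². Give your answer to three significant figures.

For quasistatic motion the external work equals the change in potential energy: W_ext = qΔV = q(V_B − V_A).
At A: distances to the source charges are 0.671 m, 1.52 m; V_A = Σ kqᵢ/rᵢ = -89.6 V.
At B: distances to the source charges are 0.202 m, 0.651 m; V_B = Σ kqᵢ/rᵢ = -258 V.
ΔV = V_B − V_A = -168 V.
W_ext = qΔV = (4.45×10⁻⁹ C)(-168 V) = -7.49×10⁻⁷ J.

-7.49×10⁻⁷ J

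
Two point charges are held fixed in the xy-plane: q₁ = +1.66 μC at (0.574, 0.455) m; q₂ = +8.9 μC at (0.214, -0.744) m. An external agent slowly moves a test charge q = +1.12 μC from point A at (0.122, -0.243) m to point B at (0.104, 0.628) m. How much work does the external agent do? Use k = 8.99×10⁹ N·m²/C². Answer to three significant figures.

-0.0975 J

For quasistatic motion the external work equals the change in potential energy: W_ext = qΔV = q(V_B − V_A).
At A: distances to the source charges are 0.832 m, 0.509 m; V_A = Σ kqᵢ/rᵢ = 1.75×10⁵ V.
At B: distances to the source charges are 0.501 m, 1.38 m; V_B = Σ kqᵢ/rᵢ = 8.79×10⁴ V.
ΔV = V_B − V_A = -8.71×10⁴ V.
W_ext = qΔV = (1.12×10⁻⁶ C)(-8.71×10⁴ V) = -0.0975 J.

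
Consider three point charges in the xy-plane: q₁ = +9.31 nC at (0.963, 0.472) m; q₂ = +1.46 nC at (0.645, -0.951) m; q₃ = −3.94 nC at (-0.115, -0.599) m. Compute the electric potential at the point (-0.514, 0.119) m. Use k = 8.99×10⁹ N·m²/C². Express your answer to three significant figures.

Electric potential is a scalar, so the contributions from each charge add algebraically: V = Σ kqᵢ/rᵢ.
Distances from the field point to each charge: r₁ = 1.52 m, r₂ = 1.58 m, r₃ = 0.821 m.
V = k[(9.31×10⁻⁹)/(1.52) + (1.46×10⁻⁹)/(1.58) + (-3.94×10⁻⁹)/(0.821)] = 20.3 V.

20.3 V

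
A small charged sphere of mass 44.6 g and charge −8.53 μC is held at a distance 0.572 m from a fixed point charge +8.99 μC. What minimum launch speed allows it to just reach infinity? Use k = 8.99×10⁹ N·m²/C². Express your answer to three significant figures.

7.35 m/s

To just escape, total mechanical energy must reach zero at infinity: ½mv²_min + U = 0, so ½mv²_min = −U = |kQq|/r.
|U| = |kQq|/r = (8.99×10⁹ N·m²/C²)(8.99×10⁻⁶)(8.53×10⁻⁶)/(0.572) = 1.21 J.
v_min = √(2|U|/m) = √(2·1.21/0.0446) = 7.35 m/s.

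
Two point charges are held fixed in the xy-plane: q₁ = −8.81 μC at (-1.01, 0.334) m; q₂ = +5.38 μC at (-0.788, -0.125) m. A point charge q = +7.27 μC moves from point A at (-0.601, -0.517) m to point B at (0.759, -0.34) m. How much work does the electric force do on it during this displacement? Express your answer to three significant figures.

0.279 J

The work done by the electric force is W_field = −ΔU = −q(V_B − V_A) = q(V_A − V_B).
At A: distances to the source charges are 0.944 m, 0.434 m; V_A = Σ kqᵢ/rᵢ = 2.75×10⁴ V.
At B: distances to the source charges are 1.89 m, 1.56 m; V_B = Σ kqᵢ/rᵢ = -1.09×10⁴ V.
ΔV = V_B − V_A = -3.83×10⁴ V.
W_field = −qΔV = −(7.27×10⁻⁶ C)(-3.83×10⁴ V) = 0.279 J.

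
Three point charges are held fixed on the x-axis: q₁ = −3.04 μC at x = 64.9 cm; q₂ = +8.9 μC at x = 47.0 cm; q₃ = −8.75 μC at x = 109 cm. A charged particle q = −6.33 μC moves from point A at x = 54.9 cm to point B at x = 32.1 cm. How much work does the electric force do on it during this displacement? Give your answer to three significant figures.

The work done by the electric force is W_field = −ΔU = −q(V_B − V_A) = q(V_A − V_B).
At A: distances to the source charges are 0.100 m, 0.0790 m, 0.541 m; V_A = Σ kqᵢ/rᵢ = 5.94×10⁵ V.
At B: distances to the source charges are 0.328 m, 0.149 m, 0.769 m; V_B = Σ kqᵢ/rᵢ = 3.51×10⁵ V.
ΔV = V_B − V_A = -2.43×10⁵ V.
W_field = −qΔV = −(-6.33×10⁻⁶ C)(-2.43×10⁵ V) = -1.54 J.

-1.54 J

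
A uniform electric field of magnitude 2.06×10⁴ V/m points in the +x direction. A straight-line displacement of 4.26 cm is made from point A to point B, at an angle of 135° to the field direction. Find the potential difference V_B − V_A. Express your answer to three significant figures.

Only the component of displacement along E changes the potential: ΔV = −E·d·cosθ.
ΔV = −(2.06×10⁴ V/m)(0.0426 m)cos135° = 621 V.

621 V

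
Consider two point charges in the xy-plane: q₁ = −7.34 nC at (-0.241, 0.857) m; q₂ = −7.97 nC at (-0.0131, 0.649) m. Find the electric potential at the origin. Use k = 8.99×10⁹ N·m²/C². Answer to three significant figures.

Electric potential is a scalar, so the contributions from each charge add algebraically: V = Σ kqᵢ/rᵢ.
Distances from the field point to each charge: r₁ = 0.890 m, r₂ = 0.649 m.
V = k[(-7.34×10⁻⁹)/(0.890) + (-7.97×10⁻⁹)/(0.649)] = -185 V.

-185 V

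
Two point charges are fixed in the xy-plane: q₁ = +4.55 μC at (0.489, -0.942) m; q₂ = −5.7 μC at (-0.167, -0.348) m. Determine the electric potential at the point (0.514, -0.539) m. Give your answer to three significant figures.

2.89×10⁴ V

Electric potential is a scalar, so the contributions from each charge add algebraically: V = Σ kqᵢ/rᵢ.
Distances from the field point to each charge: r₁ = 0.404 m, r₂ = 0.707 m.
V = k[(4.55×10⁻⁶)/(0.404) + (-5.70×10⁻⁶)/(0.707)] = 2.89×10⁴ V.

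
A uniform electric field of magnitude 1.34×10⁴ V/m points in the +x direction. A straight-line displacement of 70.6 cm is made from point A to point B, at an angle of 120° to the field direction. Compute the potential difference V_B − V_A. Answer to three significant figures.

4730 V

Only the component of displacement along E changes the potential: ΔV = −E·d·cosθ.
ΔV = −(1.34×10⁴ V/m)(0.706 m)cos120° = 4730 V.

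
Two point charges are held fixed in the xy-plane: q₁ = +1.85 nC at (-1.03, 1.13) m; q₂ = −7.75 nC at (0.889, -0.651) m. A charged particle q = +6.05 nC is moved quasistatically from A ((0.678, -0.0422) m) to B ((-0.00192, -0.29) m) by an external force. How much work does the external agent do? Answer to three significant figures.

For quasistatic motion the external work equals the change in potential energy: W_ext = qΔV = q(V_B − V_A).
At A: distances to the source charges are 2.07 m, 0.644 m; V_A = Σ kqᵢ/rᵢ = -100 V.
At B: distances to the source charges are 1.75 m, 0.961 m; V_B = Σ kqᵢ/rᵢ = -63.0 V.
ΔV = V_B − V_A = 37.1 V.
W_ext = qΔV = (6.05×10⁻⁹ C)(37.1 V) = 2.25×10⁻⁷ J.

2.25×10⁻⁷ J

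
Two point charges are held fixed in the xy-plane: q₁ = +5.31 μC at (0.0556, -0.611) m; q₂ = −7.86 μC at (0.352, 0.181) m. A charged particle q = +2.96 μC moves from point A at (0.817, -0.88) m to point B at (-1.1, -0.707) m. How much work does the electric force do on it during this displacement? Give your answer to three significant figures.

-4.54×10⁻³ J

The work done by the electric force is W_field = −ΔU = −q(V_B − V_A) = q(V_A − V_B).
At A: distances to the source charges are 0.808 m, 1.16 m; V_A = Σ kqᵢ/rᵢ = -1880 V.
At B: distances to the source charges are 1.16 m, 1.70 m; V_B = Σ kqᵢ/rᵢ = -349 V.
ΔV = V_B − V_A = 1530 V.
W_field = −qΔV = −(2.96×10⁻⁶ C)(1530 V) = -4.54×10⁻³ J.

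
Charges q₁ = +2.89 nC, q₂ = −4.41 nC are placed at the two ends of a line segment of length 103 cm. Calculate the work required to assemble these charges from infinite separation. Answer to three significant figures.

-1.11×10⁻⁷ J

The assembly work is the sum of pairwise potential energies, U = Σ_{i<j} kqᵢqⱼ/rᵢⱼ.
The separation is r = 1.03 m.
U = (-1.11×10⁻⁷) = -1.11×10⁻⁷ J.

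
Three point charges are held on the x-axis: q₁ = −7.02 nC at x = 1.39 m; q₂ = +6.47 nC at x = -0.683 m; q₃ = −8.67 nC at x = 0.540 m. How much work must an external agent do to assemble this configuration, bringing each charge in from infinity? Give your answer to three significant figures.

3.44×10⁻⁸ J

The work to assemble the configuration equals its total potential energy, U = Σ kqᵢqⱼ/rᵢⱼ over all pairs.
Pair separations: r₁₂ = 2.07 m, r₁₃ = 0.850 m, r₂₃ = 1.22 m.
U = (-1.97×10⁻⁷) + (6.44×10⁻⁷) + (-4.12×10⁻⁷) = 3.44×10⁻⁸ J.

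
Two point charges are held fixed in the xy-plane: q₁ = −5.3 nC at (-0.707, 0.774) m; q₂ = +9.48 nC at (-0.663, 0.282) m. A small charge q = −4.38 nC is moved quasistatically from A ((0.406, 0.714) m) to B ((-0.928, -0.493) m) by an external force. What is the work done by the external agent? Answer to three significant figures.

For quasistatic motion the external work equals the change in potential energy: W_ext = qΔV = q(V_B − V_A).
At A: distances to the source charges are 1.11 m, 1.15 m; V_A = Σ kqᵢ/rᵢ = 31.2 V.
At B: distances to the source charges are 1.29 m, 0.819 m; V_B = Σ kqᵢ/rᵢ = 67.0 V.
ΔV = V_B − V_A = 35.8 V.
W_ext = qΔV = (-4.38×10⁻⁹ C)(35.8 V) = -1.57×10⁻⁷ J.

-1.57×10⁻⁷ J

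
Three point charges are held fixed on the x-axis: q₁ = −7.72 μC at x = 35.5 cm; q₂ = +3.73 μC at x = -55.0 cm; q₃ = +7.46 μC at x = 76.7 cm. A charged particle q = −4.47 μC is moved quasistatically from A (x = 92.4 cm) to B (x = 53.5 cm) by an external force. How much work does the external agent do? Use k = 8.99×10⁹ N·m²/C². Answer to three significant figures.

1.76 J

For quasistatic motion the external work equals the change in potential energy: W_ext = qΔV = q(V_B − V_A).
At A: distances to the source charges are 0.569 m, 1.47 m, 0.157 m; V_A = Σ kqᵢ/rᵢ = 3.28×10⁵ V.
At B: distances to the source charges are 0.180 m, 1.08 m, 0.232 m; V_B = Σ kqᵢ/rᵢ = -6.56×10⁴ V.
ΔV = V_B − V_A = -3.94×10⁵ V.
W_ext = qΔV = (-4.47×10⁻⁶ C)(-3.94×10⁵ V) = 1.76 J.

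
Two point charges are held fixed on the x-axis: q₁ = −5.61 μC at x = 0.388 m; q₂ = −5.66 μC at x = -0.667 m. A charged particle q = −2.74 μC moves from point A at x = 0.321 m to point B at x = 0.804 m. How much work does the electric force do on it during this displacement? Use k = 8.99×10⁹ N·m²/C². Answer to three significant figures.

1.78 J

The work done by the electric force is W_field = −ΔU = −q(V_B − V_A) = q(V_A − V_B).
At A: distances to the source charges are 0.0670 m, 0.988 m; V_A = Σ kqᵢ/rᵢ = -8.04×10⁵ V.
At B: distances to the source charges are 0.416 m, 1.47 m; V_B = Σ kqᵢ/rᵢ = -1.56×10⁵ V.
ΔV = V_B − V_A = 6.48×10⁵ V.
W_field = −qΔV = −(-2.74×10⁻⁶ C)(6.48×10⁵ V) = 1.78 J.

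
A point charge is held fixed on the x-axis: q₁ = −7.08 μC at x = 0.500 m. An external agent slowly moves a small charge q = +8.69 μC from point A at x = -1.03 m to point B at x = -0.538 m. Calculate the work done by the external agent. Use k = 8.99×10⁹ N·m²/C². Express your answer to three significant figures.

For quasistatic motion the external work equals the change in potential energy: W_ext = qΔV = q(V_B − V_A).
At A: distance to the source charge is 1.53 m; V_A = kq₁/r = -4.16×10⁴ V.
At B: distance to the source charge is 1.04 m; V_B = kq₁/r = -6.13×10⁴ V.
ΔV = V_B − V_A = -1.97×10⁴ V.
W_ext = qΔV = (8.69×10⁻⁶ C)(-1.97×10⁴ V) = -0.171 J.

-0.171 J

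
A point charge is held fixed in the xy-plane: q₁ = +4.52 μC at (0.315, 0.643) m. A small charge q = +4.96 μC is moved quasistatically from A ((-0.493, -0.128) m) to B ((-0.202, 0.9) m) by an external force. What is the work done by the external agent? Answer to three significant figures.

For quasistatic motion the external work equals the change in potential energy: W_ext = qΔV = q(V_B − V_A).
At A: distance to the source charge is 1.12 m; V_A = kq₁/r = 3.64×10⁴ V.
At B: distance to the source charge is 0.577 m; V_B = kq₁/r = 7.04×10⁴ V.
ΔV = V_B − V_A = 3.40×10⁴ V.
W_ext = qΔV = (4.96×10⁻⁶ C)(3.40×10⁴ V) = 0.169 J.

0.169 J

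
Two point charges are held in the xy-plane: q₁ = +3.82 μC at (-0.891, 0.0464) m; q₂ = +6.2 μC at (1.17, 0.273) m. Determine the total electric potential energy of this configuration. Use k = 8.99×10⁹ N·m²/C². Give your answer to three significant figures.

The work to assemble the configuration equals its total potential energy, U = Σ kqᵢqⱼ/rᵢⱼ over all pairs.
Pair separations: r₁₂ = 2.07 m.
U = (0.103) = 0.103 J.

0.103 J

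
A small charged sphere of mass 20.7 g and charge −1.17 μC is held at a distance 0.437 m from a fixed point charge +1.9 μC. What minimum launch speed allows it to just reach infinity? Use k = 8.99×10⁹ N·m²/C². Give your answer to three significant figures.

2.10 m/s

To just escape, total mechanical energy must reach zero at infinity: ½mv²_min + U = 0, so ½mv²_min = −U = |kQq|/r.
|U| = |kQq|/r = (8.99×10⁹ N·m²/C²)(1.90×10⁻⁶)(1.17×10⁻⁶)/(0.437) = 0.0457 J.
v_min = √(2|U|/m) = √(2·0.0457/0.0207) = 2.10 m/s.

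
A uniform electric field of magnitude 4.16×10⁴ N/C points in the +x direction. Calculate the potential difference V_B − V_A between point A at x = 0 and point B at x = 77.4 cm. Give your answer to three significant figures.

-3.22×10⁴ V

In a uniform field, potential decreases in the direction of E: V_B − V_A = −E·Δx.
V_B − V_A = −(4.16×10⁴ V/m)(0.774 m) = -3.22×10⁴ V.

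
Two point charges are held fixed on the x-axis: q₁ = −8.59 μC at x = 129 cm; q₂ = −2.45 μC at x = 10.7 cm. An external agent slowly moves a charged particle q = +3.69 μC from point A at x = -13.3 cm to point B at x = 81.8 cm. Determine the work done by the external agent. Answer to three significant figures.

For quasistatic motion the external work equals the change in potential energy: W_ext = qΔV = q(V_B − V_A).
At A: distances to the source charges are 1.42 m, 0.240 m; V_A = Σ kqᵢ/rᵢ = -1.46×10⁵ V.
At B: distances to the source charges are 0.472 m, 0.711 m; V_B = Σ kqᵢ/rᵢ = -1.95×10⁵ V.
ΔV = V_B − V_A = -4.85×10⁴ V.
W_ext = qΔV = (3.69×10⁻⁶ C)(-4.85×10⁴ V) = -0.179 J.

-0.179 J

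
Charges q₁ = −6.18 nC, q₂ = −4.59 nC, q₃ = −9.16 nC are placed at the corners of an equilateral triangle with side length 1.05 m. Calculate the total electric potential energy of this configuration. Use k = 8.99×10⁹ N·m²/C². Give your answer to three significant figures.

The assembly work is the sum of pairwise potential energies, U = Σ_{i<j} kqᵢqⱼ/rᵢⱼ.
All three pair separations equal the side length, 1.05 m.
U = (2.43×10⁻⁷) + (4.85×10⁻⁷) + (3.60×10⁻⁷) = 1.09×10⁻⁶ J.

1.09×10⁻⁶ J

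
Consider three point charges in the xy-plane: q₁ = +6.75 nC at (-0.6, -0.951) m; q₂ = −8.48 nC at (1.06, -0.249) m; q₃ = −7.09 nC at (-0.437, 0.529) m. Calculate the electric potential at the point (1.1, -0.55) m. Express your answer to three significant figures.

-250 V

The total potential is the scalar sum of each charge's contribution, V = Σ kqᵢ/rᵢ.
Distances from the field point to each charge: r₁ = 1.75 m, r₂ = 0.304 m, r₃ = 1.88 m.
V = k[(6.75×10⁻⁹)/(1.75) + (-8.48×10⁻⁹)/(0.304) + (-7.09×10⁻⁹)/(1.88)] = -250 V.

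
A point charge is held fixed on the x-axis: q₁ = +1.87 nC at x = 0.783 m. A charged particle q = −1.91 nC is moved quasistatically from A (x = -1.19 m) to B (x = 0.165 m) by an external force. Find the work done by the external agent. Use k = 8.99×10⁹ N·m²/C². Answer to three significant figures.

-3.57×10⁻⁸ J

For quasistatic motion the external work equals the change in potential energy: W_ext = qΔV = q(V_B − V_A).
At A: distance to the source charge is 1.97 m; V_A = kq₁/r = 8.52 V.
At B: distance to the source charge is 0.618 m; V_B = kq₁/r = 27.2 V.
ΔV = V_B − V_A = 18.7 V.
W_ext = qΔV = (-1.91×10⁻⁹ C)(18.7 V) = -3.57×10⁻⁸ J.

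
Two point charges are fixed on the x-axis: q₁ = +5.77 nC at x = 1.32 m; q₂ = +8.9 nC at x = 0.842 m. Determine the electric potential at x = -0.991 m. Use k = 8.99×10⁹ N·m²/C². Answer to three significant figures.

66.1 V

Electric potential is a scalar, so the contributions from each charge add algebraically: V = Σ kqᵢ/rᵢ.
Distances from the field point to each charge: r₁ = 2.31 m, r₂ = 1.83 m.
V = k[(5.77×10⁻⁹)/(2.31) + (8.90×10⁻⁹)/(1.83)] = 66.1 V.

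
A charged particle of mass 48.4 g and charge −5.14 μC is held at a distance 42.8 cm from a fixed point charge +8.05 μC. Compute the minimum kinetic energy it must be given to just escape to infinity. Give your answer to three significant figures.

0.869 J

To just escape, total mechanical energy must reach zero at infinity: ½mv²_min + U = 0, so ½mv²_min = −U = |kQq|/r.
|U| = |kQq|/r = (8.99×10⁹ N·m²/C²)(8.05×10⁻⁶)(5.14×10⁻⁶)/(0.428) = 0.869 J.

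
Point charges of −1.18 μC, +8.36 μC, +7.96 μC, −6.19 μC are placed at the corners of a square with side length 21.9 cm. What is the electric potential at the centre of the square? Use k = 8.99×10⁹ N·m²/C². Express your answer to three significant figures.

5.20×10⁵ V

The total potential is the scalar sum of each charge's contribution, V = Σ kqᵢ/rᵢ.
The distance from each corner to the centre is a√2/2 = 0.155 m.
V = k[(-1.18×10⁻⁶)/(0.155) + (8.36×10⁻⁶)/(0.155) + (7.96×10⁻⁶)/(0.155) + (-6.19×10⁻⁶)/(0.155)] = 5.20×10⁵ V.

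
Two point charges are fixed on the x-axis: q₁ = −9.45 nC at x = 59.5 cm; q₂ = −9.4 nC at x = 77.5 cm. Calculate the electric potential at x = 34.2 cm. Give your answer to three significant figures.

The total potential is the scalar sum of each charge's contribution, V = Σ kqᵢ/rᵢ.
Distances from the field point to each charge: r₁ = 0.253 m, r₂ = 0.433 m.
V = k[(-9.45×10⁻⁹)/(0.253) + (-9.40×10⁻⁹)/(0.433)] = -531 V.

-531 V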